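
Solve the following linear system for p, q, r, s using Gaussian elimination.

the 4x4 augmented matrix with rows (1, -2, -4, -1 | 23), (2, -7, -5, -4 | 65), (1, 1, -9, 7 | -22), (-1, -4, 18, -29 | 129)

Forward elimination on [A|b]:
R2 <- R2 - (2)*R1:  [  0  -3   3  -2  19 ]
R3 <- R3 - (1)*R1:  [   0    3   -5    8  -45 ]
R4 <- R4 - (-1)*R1:  [   0   -6   14  -30  152 ]
R3 <- R3 - (-1)*R2:  [   0    0   -2    6  -26 ]
R4 <- R4 - (2)*R2:  [   0    0    8  -26  114 ]
R4 <- R4 - (-4)*R3:  [  0   0   0  -2  10 ]
Row echelon form:
[ 1  -2  -4  -1  |   23 ]
[ 0  -3   3  -2  |   19 ]
[ 0   0  -2   6  |  -26 ]
[ 0   0   0  -2  |   10 ]
Back-substitution:
s = (10) / -2 = -5
r = (-26 - (6)*(-5)) / -2 = -2
q = (19 - (3)*(-2) - (-2)*(-5)) / -3 = -5
p = (23 - (-2)*(-5) - (-4)*(-2) - (-1)*(-5)) / 1 = 0

(0, -5, -2, -5)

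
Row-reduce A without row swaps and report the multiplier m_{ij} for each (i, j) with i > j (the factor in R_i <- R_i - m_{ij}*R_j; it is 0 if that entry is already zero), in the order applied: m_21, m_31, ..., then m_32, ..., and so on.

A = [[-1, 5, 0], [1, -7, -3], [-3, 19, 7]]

Forward elimination:
R2 <- R2 - (-1)*R1:  [  0  -2  -3 ]
R3 <- R3 - (3)*R1:  [ 0  4  7 ]
R3 <- R3 - (-2)*R2:  [ 0  0  1 ]
Multipliers (in order of application): m_{21} = -1, m_{31} = 3, m_{32} = -2

multipliers: -1, 3, -2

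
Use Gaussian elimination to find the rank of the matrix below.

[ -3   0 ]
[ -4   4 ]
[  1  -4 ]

Row reduction:
R2 <- R2 - (4/3)*R1:  [ 0  4 ]
R3 <- R3 - (-1/3)*R1:  [  0  -4 ]
R3 <- R3 - (-1)*R2:  [ 0  0 ]
Row echelon form:
[ -3  0 ]
[  0  4 ]
[  0  0 ]
Nonzero rows / pivot columns: 2

rank(A) = 2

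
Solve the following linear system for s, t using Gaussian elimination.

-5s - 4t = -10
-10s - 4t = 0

Forward elimination on [A|b]:
R2 <- R2 - (2)*R1:  [  0   4  20 ]
Row echelon form:
[ -5  -4  |  -10 ]
[  0   4  |   20 ]
Back-substitution:
t = (20) / 4 = 5
s = (-10 - (-4)*(5)) / -5 = -2

(-2, 5)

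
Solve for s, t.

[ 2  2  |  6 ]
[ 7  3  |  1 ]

(-2, 5)

Forward elimination on [A|b]:
R2 <- R2 - (7/2)*R1:  [   0   -4  -20 ]
Row echelon form:
[ 2   2  |    6 ]
[ 0  -4  |  -20 ]
Back-substitution:
t = (-20) / -4 = 5
s = (6 - (2)*(5)) / 2 = -2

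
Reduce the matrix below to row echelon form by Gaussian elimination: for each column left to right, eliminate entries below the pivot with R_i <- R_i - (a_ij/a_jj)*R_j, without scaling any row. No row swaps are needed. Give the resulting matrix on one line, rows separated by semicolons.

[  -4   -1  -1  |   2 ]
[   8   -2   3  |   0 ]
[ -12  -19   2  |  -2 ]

REF = [-4 -1 -1 2; 0 -4 1 4; 0 0 1 -24]

Forward elimination:
R2 <- R2 - (-2)*R1:  [  0  -4   1   4 ]
R3 <- R3 - (3)*R1:  [   0  -16    5   -8 ]
R3 <- R3 - (4)*R2:  [   0    0    1  -24 ]
Row echelon form:
[ -4  -1  -1  |    2 ]
[  0  -4   1  |    4 ]
[  0   0   1  |  -24 ]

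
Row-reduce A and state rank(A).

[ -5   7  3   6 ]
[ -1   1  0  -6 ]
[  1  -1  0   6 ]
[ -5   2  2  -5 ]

rank(A) = 3

Row reduction:
R2 <- R2 - (1/5)*R1:  [     0   -2/5   -3/5  -36/5 ]
R3 <- R3 - (-1/5)*R1:  [    0   2/5   3/5  36/5 ]
R4 <- R4 - (1)*R1:  [   0   -5   -1  -11 ]
R3 <- R3 - (-1)*R2:  [ 0  0  0  0 ]
R4 <- R4 - (25/2)*R2:  [    0     0  13/2    79 ]
R3 <-> R4   (pivot in column 3 was zero)
[ -5     7     3      6 ]
[  0  -2/5  -3/5  -36/5 ]
[  0     0  13/2     79 ]
[  0     0     0      0 ]
Row echelon form:
[ -5     7     3      6 ]
[  0  -2/5  -3/5  -36/5 ]
[  0     0  13/2     79 ]
[  0     0     0      0 ]
Nonzero rows / pivot columns: 3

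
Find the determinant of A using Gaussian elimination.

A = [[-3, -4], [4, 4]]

Forward elimination:
R2 <- R2 - (-4/3)*R1:  [    0  -4/3 ]
Upper-triangular form:
[ -3    -4 ]
[  0  -4/3 ]
det(A) = (-1)^0 * (-3) * (-4/3) = 4  (0 row swaps -> sign +1)

det(A) = 4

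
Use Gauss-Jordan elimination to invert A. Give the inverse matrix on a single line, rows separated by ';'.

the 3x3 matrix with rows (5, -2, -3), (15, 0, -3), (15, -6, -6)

Gauss-Jordan on [A | I]:
R1 <- (1/5)*R1:  [    1  -2/5  -3/5  |   1/5     0     0 ]
R2 <- R2 - (15)*R1:  [  0   6   6  |  -3   1   0 ]
R3 <- R3 - (15)*R1:  [  0   0   3  |  -3   0   1 ]
R2 <- (1/6)*R2:  [    0     1     1  |  -1/2   1/6     0 ]
R1 <- R1 - (-2/5)*R2:  [    1     0  -1/5  |     0  1/15     0 ]
R3 <- (1/3)*R3:  [   0    0    1  |   -1    0  1/3 ]
R1 <- R1 - (-1/5)*R3:  [    1     0     0  |  -1/5  1/15  1/15 ]
R2 <- R2 - (1)*R3:  [    0     1     0  |   1/2   1/6  -1/3 ]
Right block of [I | A^{-1}] is the inverse:
[ -1/5  1/15  1/15 ]
[  1/2   1/6  -1/3 ]
[   -1     0   1/3 ]

inverse = [-1/5 1/15 1/15; 1/2 1/6 -1/3; -1 0 1/3]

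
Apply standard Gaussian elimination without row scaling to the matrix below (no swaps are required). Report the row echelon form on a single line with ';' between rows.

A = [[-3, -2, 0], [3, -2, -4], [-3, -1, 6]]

Forward elimination:
R2 <- R2 - (-1)*R1:  [  0  -4  -4 ]
R3 <- R3 - (1)*R1:  [ 0  1  6 ]
R3 <- R3 - (-1/4)*R2:  [ 0  0  5 ]
Row echelon form:
[ -3  -2   0 ]
[  0  -4  -4 ]
[  0   0   5 ]

REF = [-3 -2 0; 0 -4 -4; 0 0 5]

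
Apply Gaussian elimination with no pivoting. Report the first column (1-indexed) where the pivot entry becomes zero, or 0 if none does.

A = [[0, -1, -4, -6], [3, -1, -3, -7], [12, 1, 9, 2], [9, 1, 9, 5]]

Naive forward elimination:
Pivot entry (1,1) is zero but row 2 has 3 in column 1 -> naive elimination stops; a row interchange (e.g. R1 <-> R2) would be required here.

first zero-pivot column = 1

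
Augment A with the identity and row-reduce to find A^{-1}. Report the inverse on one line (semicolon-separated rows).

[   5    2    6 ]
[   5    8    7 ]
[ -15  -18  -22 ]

inverse = [5/6 16/15 17/30; -1/12 1/3 1/12; -1/2 -1 -1/2]

Gauss-Jordan on [A | I]:
R1 <- (1/5)*R1:  [   1  2/5  6/5  |  1/5    0    0 ]
R2 <- R2 - (5)*R1:  [  0   6   1  |  -1   1   0 ]
R3 <- R3 - (-15)*R1:  [   0  -12   -4  |    3    0    1 ]
R2 <- (1/6)*R2:  [    0     1   1/6  |  -1/6   1/6     0 ]
R1 <- R1 - (2/5)*R2:  [     1      0  17/15  |   4/15  -1/15      0 ]
R3 <- R3 - (-12)*R2:  [  0   0  -2  |   1   2   1 ]
R3 <- (1/-2)*R3:  [    0     0     1  |  -1/2    -1  -1/2 ]
R1 <- R1 - (17/15)*R3:  [     1      0      0  |    5/6  16/15  17/30 ]
R2 <- R2 - (1/6)*R3:  [     0      1      0  |  -1/12    1/3   1/12 ]
Right block of [I | A^{-1}] is the inverse:
[   5/6  16/15  17/30 ]
[ -1/12    1/3   1/12 ]
[  -1/2     -1   -1/2 ]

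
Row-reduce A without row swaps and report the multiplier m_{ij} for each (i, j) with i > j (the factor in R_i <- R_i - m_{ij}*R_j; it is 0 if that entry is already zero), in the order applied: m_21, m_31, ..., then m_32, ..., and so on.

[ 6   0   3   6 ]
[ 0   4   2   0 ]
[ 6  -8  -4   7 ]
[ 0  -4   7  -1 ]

Forward elimination:
R2: entry in column 1 is already 0 -> m_{21} = 0 (no row operation needed)
R3 <- R3 - (1)*R1:  [  0  -8  -7   1 ]
R4: entry in column 1 is already 0 -> m_{41} = 0 (no row operation needed)
R3 <- R3 - (-2)*R2:  [  0   0  -3   1 ]
R4 <- R4 - (-1)*R2:  [  0   0   9  -1 ]
R4 <- R4 - (-3)*R3:  [ 0  0  0  2 ]
Multipliers (in order of application): m_{21} = 0, m_{31} = 1, m_{41} = 0, m_{32} = -2, m_{42} = -1, m_{43} = -3

multipliers: 0, 1, 0, -2, -1, -3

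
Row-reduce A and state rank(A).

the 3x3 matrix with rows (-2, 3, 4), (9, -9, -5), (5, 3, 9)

rank(A) = 3

Row reduction:
R2 <- R2 - (-9/2)*R1:  [   0  9/2   13 ]
R3 <- R3 - (-5/2)*R1:  [    0  21/2    19 ]
R3 <- R3 - (7/3)*R2:  [     0      0  -34/3 ]
Row echelon form:
[ -2    3      4 ]
[  0  9/2     13 ]
[  0    0  -34/3 ]
Nonzero rows / pivot columns: 3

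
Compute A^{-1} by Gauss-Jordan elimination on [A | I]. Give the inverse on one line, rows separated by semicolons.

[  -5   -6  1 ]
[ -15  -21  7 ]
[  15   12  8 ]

Gauss-Jordan on [A | I]:
R1 <- (1/-5)*R1:  [    1   6/5  -1/5  |  -1/5     0     0 ]
R2 <- R2 - (-15)*R1:  [  0  -3   4  |  -3   1   0 ]
R3 <- R3 - (15)*R1:  [  0  -6  11  |   3   0   1 ]
R2 <- (1/-3)*R2:  [    0     1  -4/3  |     1  -1/3     0 ]
R1 <- R1 - (6/5)*R2:  [    1     0   7/5  |  -7/5   2/5     0 ]
R3 <- R3 - (-6)*R2:  [  0   0   3  |   9  -2   1 ]
R3 <- (1/3)*R3:  [    0     0     1  |     3  -2/3   1/3 ]
R1 <- R1 - (7/5)*R3:  [     1      0      0  |  -28/5    4/3  -7/15 ]
R2 <- R2 - (-4/3)*R3:  [     0      1      0  |      5  -11/9    4/9 ]
Right block of [I | A^{-1}] is the inverse:
[ -28/5    4/3  -7/15 ]
[     5  -11/9    4/9 ]
[     3   -2/3    1/3 ]

inverse = [-28/5 4/3 -7/15; 5 -11/9 4/9; 3 -2/3 1/3]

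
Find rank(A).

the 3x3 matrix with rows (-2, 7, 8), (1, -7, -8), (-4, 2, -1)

Row reduction:
R2 <- R2 - (-1/2)*R1:  [    0  -7/2    -4 ]
R3 <- R3 - (2)*R1:  [   0  -12  -17 ]
R3 <- R3 - (24/7)*R2:  [     0      0  -23/7 ]
Row echelon form:
[ -2     7      8 ]
[  0  -7/2     -4 ]
[  0     0  -23/7 ]
Nonzero rows / pivot columns: 3

rank(A) = 3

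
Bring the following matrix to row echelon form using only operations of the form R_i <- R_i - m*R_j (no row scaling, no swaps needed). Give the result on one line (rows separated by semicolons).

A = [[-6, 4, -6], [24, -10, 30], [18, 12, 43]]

Forward elimination:
R2 <- R2 - (-4)*R1:  [ 0  6  6 ]
R3 <- R3 - (-3)*R1:  [  0  24  25 ]
R3 <- R3 - (4)*R2:  [ 0  0  1 ]
Row echelon form:
[ -6  4  -6 ]
[  0  6   6 ]
[  0  0   1 ]

REF = [-6 4 -6; 0 6 6; 0 0 1]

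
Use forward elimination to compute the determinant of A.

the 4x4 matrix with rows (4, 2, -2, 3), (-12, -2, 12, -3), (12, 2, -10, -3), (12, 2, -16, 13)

det(A) = -64

Forward elimination:
R2 <- R2 - (-3)*R1:  [ 0  4  6  6 ]
R3 <- R3 - (3)*R1:  [   0   -4   -4  -12 ]
R4 <- R4 - (3)*R1:  [   0   -4  -10    4 ]
R3 <- R3 - (-1)*R2:  [  0   0   2  -6 ]
R4 <- R4 - (-1)*R2:  [  0   0  -4  10 ]
R4 <- R4 - (-2)*R3:  [  0   0   0  -2 ]
Upper-triangular form:
[ 4  2  -2   3 ]
[ 0  4   6   6 ]
[ 0  0   2  -6 ]
[ 0  0   0  -2 ]
det(A) = (-1)^0 * (4) * (4) * (2) * (-2) = -64  (0 row swaps -> sign +1)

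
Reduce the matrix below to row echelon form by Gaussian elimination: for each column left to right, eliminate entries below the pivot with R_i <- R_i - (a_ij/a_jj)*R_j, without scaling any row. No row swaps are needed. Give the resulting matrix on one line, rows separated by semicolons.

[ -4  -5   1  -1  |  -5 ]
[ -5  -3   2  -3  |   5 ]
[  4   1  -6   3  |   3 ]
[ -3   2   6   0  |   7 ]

REF = [-4 -5 1 -1 -5; 0 13/4 3/4 -7/4 45/4; 0 0 -53/13 -2/13 154/13; 0 0 0 196/53 119/53]

Forward elimination:
R2 <- R2 - (5/4)*R1:  [    0  13/4   3/4  -7/4  45/4 ]
R3 <- R3 - (-1)*R1:  [  0  -4  -5   2  -2 ]
R4 <- R4 - (3/4)*R1:  [    0  23/4  21/4   3/4  43/4 ]
R3 <- R3 - (-16/13)*R2:  [      0       0  -53/13   -2/13  154/13 ]
R4 <- R4 - (23/13)*R2:  [       0        0    51/13    50/13  -119/13 ]
R4 <- R4 - (-51/53)*R3:  [      0       0       0  196/53  119/53 ]
Row echelon form:
[ -4    -5       1      -1  |      -5 ]
[  0  13/4     3/4    -7/4  |    45/4 ]
[  0     0  -53/13   -2/13  |  154/13 ]
[  0     0       0  196/53  |  119/53 ]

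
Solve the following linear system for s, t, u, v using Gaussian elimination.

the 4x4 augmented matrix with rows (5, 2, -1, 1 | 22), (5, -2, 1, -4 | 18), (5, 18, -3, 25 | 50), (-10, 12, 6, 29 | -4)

Forward elimination on [A|b]:
R2 <- R2 - (1)*R1:  [  0  -4   2  -5  -4 ]
R3 <- R3 - (1)*R1:  [  0  16  -2  24  28 ]
R4 <- R4 - (-2)*R1:  [  0  16   4  31  40 ]
R3 <- R3 - (-4)*R2:  [  0   0   6   4  12 ]
R4 <- R4 - (-4)*R2:  [  0   0  12  11  24 ]
R4 <- R4 - (2)*R3:  [ 0  0  0  3  0 ]
Row echelon form:
[ 5   2  -1   1  |  22 ]
[ 0  -4   2  -5  |  -4 ]
[ 0   0   6   4  |  12 ]
[ 0   0   0   3  |   0 ]
Back-substitution:
v = (0) / 3 = 0
u = (12 - (4)*(0)) / 6 = 2
t = (-4 - (2)*(2) - (-5)*(0)) / -4 = 2
s = (22 - (2)*(2) - (-1)*(2) - (1)*(0)) / 5 = 4

(4, 2, 2, 0)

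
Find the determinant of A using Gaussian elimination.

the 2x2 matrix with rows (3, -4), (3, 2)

det(A) = 18

Forward elimination:
R2 <- R2 - (1)*R1:  [ 0  6 ]
Upper-triangular form:
[ 3  -4 ]
[ 0   6 ]
det(A) = (-1)^0 * (3) * (6) = 18  (0 row swaps -> sign +1)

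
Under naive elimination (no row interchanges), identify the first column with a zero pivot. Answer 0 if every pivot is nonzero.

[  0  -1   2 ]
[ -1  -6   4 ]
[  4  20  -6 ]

Naive forward elimination:
Pivot entry (1,1) is zero but row 2 has -1 in column 1 -> naive elimination stops; a row interchange (e.g. R1 <-> R2) would be required here.

first zero-pivot column = 1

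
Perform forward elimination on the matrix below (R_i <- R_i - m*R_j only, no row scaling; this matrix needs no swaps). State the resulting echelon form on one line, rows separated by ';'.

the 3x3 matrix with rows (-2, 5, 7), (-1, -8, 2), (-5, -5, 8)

Forward elimination:
R2 <- R2 - (1/2)*R1:  [     0  -21/2   -3/2 ]
R3 <- R3 - (5/2)*R1:  [     0  -35/2  -19/2 ]
R3 <- R3 - (5/3)*R2:  [  0   0  -7 ]
Row echelon form:
[ -2      5     7 ]
[  0  -21/2  -3/2 ]
[  0      0    -7 ]

REF = [-2 5 7; 0 -21/2 -3/2; 0 0 -7]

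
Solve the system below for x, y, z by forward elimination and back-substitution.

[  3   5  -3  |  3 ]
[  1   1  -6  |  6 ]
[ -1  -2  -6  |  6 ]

(0, 0, -1)

Forward elimination on [A|b]:
R2 <- R2 - (1/3)*R1:  [    0  -2/3    -5     5 ]
R3 <- R3 - (-1/3)*R1:  [    0  -1/3    -7     7 ]
R3 <- R3 - (1/2)*R2:  [    0     0  -9/2   9/2 ]
Row echelon form:
[ 3     5    -3  |    3 ]
[ 0  -2/3    -5  |    5 ]
[ 0     0  -9/2  |  9/2 ]
Back-substitution:
z = (9/2) / (-9/2) = -1
y = (5 - (-5)*(-1)) / (-2/3) = 0
x = (3 - (5)*(0) - (-3)*(-1)) / 3 = 0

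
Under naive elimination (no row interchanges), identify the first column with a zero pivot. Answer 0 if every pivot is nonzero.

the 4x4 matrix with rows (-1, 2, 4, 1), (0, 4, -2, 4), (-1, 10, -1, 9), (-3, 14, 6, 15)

Naive forward elimination:
R3 <- R3 - (1)*R1:  [  0   8  -5   8 ]
R4 <- R4 - (3)*R1:  [  0   8  -6  12 ]
R3 <- R3 - (2)*R2:  [  0   0  -1   0 ]
R4 <- R4 - (2)*R2:  [  0   0  -2   4 ]
R4 <- R4 - (2)*R3:  [ 0  0  0  4 ]
All pivots nonzero; naive elimination completes without hitting a zero pivot.

first zero-pivot column = 0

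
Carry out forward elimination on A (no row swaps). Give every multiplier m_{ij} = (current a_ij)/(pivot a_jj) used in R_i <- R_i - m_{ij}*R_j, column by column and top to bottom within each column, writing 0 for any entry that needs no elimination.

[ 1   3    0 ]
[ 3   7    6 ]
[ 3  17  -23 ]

Forward elimination:
R2 <- R2 - (3)*R1:  [  0  -2   6 ]
R3 <- R3 - (3)*R1:  [   0    8  -23 ]
R3 <- R3 - (-4)*R2:  [ 0  0  1 ]
Multipliers (in order of application): m_{21} = 3, m_{31} = 3, m_{32} = -4

multipliers: 3, 3, -4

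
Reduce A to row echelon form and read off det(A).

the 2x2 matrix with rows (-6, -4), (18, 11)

det(A) = 6

Forward elimination:
R2 <- R2 - (-3)*R1:  [  0  -1 ]
Upper-triangular form:
[ -6  -4 ]
[  0  -1 ]
det(A) = (-1)^0 * (-6) * (-1) = 6  (0 row swaps -> sign +1)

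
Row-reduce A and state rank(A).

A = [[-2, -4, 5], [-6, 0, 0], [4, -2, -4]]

rank(A) = 3

Row reduction:
R2 <- R2 - (3)*R1:  [   0   12  -15 ]
R3 <- R3 - (-2)*R1:  [   0  -10    6 ]
R3 <- R3 - (-5/6)*R2:  [     0      0  -13/2 ]
Row echelon form:
[ -2  -4      5 ]
[  0  12    -15 ]
[  0   0  -13/2 ]
Nonzero rows / pivot columns: 3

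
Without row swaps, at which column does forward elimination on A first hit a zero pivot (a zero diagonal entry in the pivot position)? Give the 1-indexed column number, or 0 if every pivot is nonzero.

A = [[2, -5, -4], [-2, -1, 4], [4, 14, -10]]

Naive forward elimination:
R2 <- R2 - (-1)*R1:  [  0  -6   0 ]
R3 <- R3 - (2)*R1:  [  0  24  -2 ]
R3 <- R3 - (-4)*R2:  [  0   0  -2 ]
All pivots nonzero; naive elimination completes without hitting a zero pivot.

first zero-pivot column = 0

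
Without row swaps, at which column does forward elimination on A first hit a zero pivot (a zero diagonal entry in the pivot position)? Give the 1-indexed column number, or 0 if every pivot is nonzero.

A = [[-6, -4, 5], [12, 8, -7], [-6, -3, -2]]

Naive forward elimination:
R2 <- R2 - (-2)*R1:  [ 0  0  3 ]
R3 <- R3 - (1)*R1:  [  0   1  -7 ]
Matrix at this point:
[ -6  -4   5 ]
[  0   0   3 ]
[  0   1  -7 ]
Pivot entry (2,2) is zero but row 3 has 1 in column 2 -> naive elimination stops; a row interchange (e.g. R2 <-> R3) would be required here.

first zero-pivot column = 2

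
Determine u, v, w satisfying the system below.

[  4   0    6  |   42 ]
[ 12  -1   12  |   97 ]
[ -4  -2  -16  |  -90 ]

(3, -1, 5)

Forward elimination on [A|b]:
R2 <- R2 - (3)*R1:  [   0   -1   -6  -29 ]
R3 <- R3 - (-1)*R1:  [   0   -2  -10  -48 ]
R3 <- R3 - (2)*R2:  [  0   0   2  10 ]
Row echelon form:
[ 4   0   6  |   42 ]
[ 0  -1  -6  |  -29 ]
[ 0   0   2  |   10 ]
Back-substitution:
w = (10) / 2 = 5
v = (-29 - (-6)*(5)) / -1 = -1
u = (42 - (6)*(5)) / 4 = 3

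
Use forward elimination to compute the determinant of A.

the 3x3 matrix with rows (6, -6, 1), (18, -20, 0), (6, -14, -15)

Forward elimination:
R2 <- R2 - (3)*R1:  [  0  -2  -3 ]
R3 <- R3 - (1)*R1:  [   0   -8  -16 ]
R3 <- R3 - (4)*R2:  [  0   0  -4 ]
Upper-triangular form:
[ 6  -6   1 ]
[ 0  -2  -3 ]
[ 0   0  -4 ]
det(A) = (-1)^0 * (6) * (-2) * (-4) = 48  (0 row swaps -> sign +1)

det(A) = 48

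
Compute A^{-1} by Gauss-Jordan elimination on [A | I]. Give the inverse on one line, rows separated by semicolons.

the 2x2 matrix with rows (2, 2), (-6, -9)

Gauss-Jordan on [A | I]:
R1 <- (1/2)*R1:  [   1    1  |  1/2    0 ]
R2 <- R2 - (-6)*R1:  [  0  -3  |   3   1 ]
R2 <- (1/-3)*R2:  [    0     1  |    -1  -1/3 ]
R1 <- R1 - (1)*R2:  [   1    0  |  3/2  1/3 ]
Right block of [I | A^{-1}] is the inverse:
[ 3/2   1/3 ]
[  -1  -1/3 ]

inverse = [3/2 1/3; -1 -1/3]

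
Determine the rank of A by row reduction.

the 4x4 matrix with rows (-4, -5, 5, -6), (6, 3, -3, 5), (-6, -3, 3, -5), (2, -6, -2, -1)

Row reduction:
R2 <- R2 - (-3/2)*R1:  [    0  -9/2   9/2    -4 ]
R3 <- R3 - (3/2)*R1:  [    0   9/2  -9/2     4 ]
R4 <- R4 - (-1/2)*R1:  [     0  -17/2    1/2     -4 ]
R3 <- R3 - (-1)*R2:  [ 0  0  0  0 ]
R4 <- R4 - (17/9)*R2:  [    0     0    -8  32/9 ]
R3 <-> R4   (pivot in column 3 was zero)
[ -4    -5    5    -6 ]
[  0  -9/2  9/2    -4 ]
[  0     0   -8  32/9 ]
[  0     0    0     0 ]
Row echelon form:
[ -4    -5    5    -6 ]
[  0  -9/2  9/2    -4 ]
[  0     0   -8  32/9 ]
[  0     0    0     0 ]
Nonzero rows / pivot columns: 3

rank(A) = 3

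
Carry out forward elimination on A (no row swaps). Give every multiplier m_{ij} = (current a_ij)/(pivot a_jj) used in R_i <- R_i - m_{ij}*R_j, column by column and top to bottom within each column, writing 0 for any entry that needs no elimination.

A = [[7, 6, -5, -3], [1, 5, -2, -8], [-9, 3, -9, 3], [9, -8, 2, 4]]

multipliers: 1/7, -9/7, 9/7, 75/29, -110/29, -103/351

Forward elimination:
R2 <- R2 - (1/7)*R1:  [     0   29/7   -9/7  -53/7 ]
R3 <- R3 - (-9/7)*R1:  [      0    75/7  -108/7    -6/7 ]
R4 <- R4 - (9/7)*R1:  [      0  -110/7    59/7    55/7 ]
R3 <- R3 - (75/29)*R2:  [       0        0  -351/29   543/29 ]
R4 <- R4 - (-110/29)*R2:  [       0        0   103/29  -605/29 ]
R4 <- R4 - (-103/351)*R3:  [         0          0          0  -1798/117 ]
Multipliers (in order of application): m_{21} = 1/7, m_{31} = -9/7, m_{41} = 9/7, m_{32} = 75/29, m_{42} = -110/29, m_{43} = -103/351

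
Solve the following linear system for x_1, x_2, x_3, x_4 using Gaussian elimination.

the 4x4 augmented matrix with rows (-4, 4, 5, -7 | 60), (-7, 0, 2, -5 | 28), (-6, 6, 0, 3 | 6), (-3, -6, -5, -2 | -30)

(0, 3, 4, -4)

Forward elimination on [A|b]:
R2 <- R2 - (7/4)*R1:  [     0     -7  -27/4   29/4    -77 ]
R3 <- R3 - (3/2)*R1:  [     0      0  -15/2   27/2    -84 ]
R4 <- R4 - (3/4)*R1:  [     0     -9  -35/4   13/4    -75 ]
R4 <- R4 - (9/7)*R2:  [      0       0   -1/14  -85/14      24 ]
R4 <- R4 - (1/105)*R3:  [     0      0      0  -31/5  124/5 ]
Row echelon form:
[ -4   4      5     -7  |     60 ]
[  0  -7  -27/4   29/4  |    -77 ]
[  0   0  -15/2   27/2  |    -84 ]
[  0   0      0  -31/5  |  124/5 ]
Back-substitution:
x_4 = (124/5) / (-31/5) = -4
x_3 = (-84 - (27/2)*(-4)) / (-15/2) = 4
x_2 = (-77 - (-27/4)*(4) - (29/4)*(-4)) / -7 = 3
x_1 = (60 - (4)*(3) - (5)*(4) - (-7)*(-4)) / -4 = 0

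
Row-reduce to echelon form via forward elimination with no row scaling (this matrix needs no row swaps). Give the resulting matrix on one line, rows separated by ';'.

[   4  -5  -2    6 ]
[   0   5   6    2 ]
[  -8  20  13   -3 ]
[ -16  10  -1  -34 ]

REF = [4 -5 -2 6; 0 5 6 2; 0 0 -3 5; 0 0 0 -1]

Forward elimination:
R3 <- R3 - (-2)*R1:  [  0  10   9   9 ]
R4 <- R4 - (-4)*R1:  [   0  -10   -9  -10 ]
R3 <- R3 - (2)*R2:  [  0   0  -3   5 ]
R4 <- R4 - (-2)*R2:  [  0   0   3  -6 ]
R4 <- R4 - (-1)*R3:  [  0   0   0  -1 ]
Row echelon form:
[ 4  -5  -2   6 ]
[ 0   5   6   2 ]
[ 0   0  -3   5 ]
[ 0   0   0  -1 ]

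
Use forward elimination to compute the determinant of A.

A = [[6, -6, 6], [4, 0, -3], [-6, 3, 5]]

det(A) = 138

Forward elimination:
R2 <- R2 - (2/3)*R1:  [  0   4  -7 ]
R3 <- R3 - (-1)*R1:  [  0  -3  11 ]
R3 <- R3 - (-3/4)*R2:  [    0     0  23/4 ]
Upper-triangular form:
[ 6  -6     6 ]
[ 0   4    -7 ]
[ 0   0  23/4 ]
det(A) = (-1)^0 * (6) * (4) * (23/4) = 138  (0 row swaps -> sign +1)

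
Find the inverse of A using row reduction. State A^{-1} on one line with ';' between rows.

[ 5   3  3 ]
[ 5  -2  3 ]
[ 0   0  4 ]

Gauss-Jordan on [A | I]:
R1 <- (1/5)*R1:  [   1  3/5  3/5  |  1/5    0    0 ]
R2 <- R2 - (5)*R1:  [  0  -5   0  |  -1   1   0 ]
R2 <- (1/-5)*R2:  [    0     1     0  |   1/5  -1/5     0 ]
R1 <- R1 - (3/5)*R2:  [    1     0   3/5  |  2/25  3/25     0 ]
R3 <- (1/4)*R3:  [   0    0    1  |    0    0  1/4 ]
R1 <- R1 - (3/5)*R3:  [     1      0      0  |   2/25   3/25  -3/20 ]
Right block of [I | A^{-1}] is the inverse:
[ 2/25  3/25  -3/20 ]
[  1/5  -1/5      0 ]
[    0     0    1/4 ]

inverse = [2/25 3/25 -3/20; 1/5 -1/5 0; 0 0 1/4]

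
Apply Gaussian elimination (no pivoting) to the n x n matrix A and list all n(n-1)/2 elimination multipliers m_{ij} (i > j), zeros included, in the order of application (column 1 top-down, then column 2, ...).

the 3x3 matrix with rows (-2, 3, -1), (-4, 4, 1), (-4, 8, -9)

multipliers: 2, 2, -1

Forward elimination:
R2 <- R2 - (2)*R1:  [  0  -2   3 ]
R3 <- R3 - (2)*R1:  [  0   2  -7 ]
R3 <- R3 - (-1)*R2:  [  0   0  -4 ]
Multipliers (in order of application): m_{21} = 2, m_{31} = 2, m_{32} = -1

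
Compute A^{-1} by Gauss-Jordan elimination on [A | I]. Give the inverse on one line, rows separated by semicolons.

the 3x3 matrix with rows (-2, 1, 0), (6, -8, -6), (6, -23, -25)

Gauss-Jordan on [A | I]:
R1 <- (1/-2)*R1:  [    1  -1/2     0  |  -1/2     0     0 ]
R2 <- R2 - (6)*R1:  [  0  -5  -6  |   3   1   0 ]
R3 <- R3 - (6)*R1:  [   0  -20  -25  |    3    0    1 ]
R2 <- (1/-5)*R2:  [    0     1   6/5  |  -3/5  -1/5     0 ]
R1 <- R1 - (-1/2)*R2:  [     1      0    3/5  |   -4/5  -1/10      0 ]
R3 <- R3 - (-20)*R2:  [  0   0  -1  |  -9  -4   1 ]
R3 <- (1/-1)*R3:  [  0   0   1  |   9   4  -1 ]
R1 <- R1 - (3/5)*R3:  [     1      0      0  |  -31/5   -5/2    3/5 ]
R2 <- R2 - (6/5)*R3:  [     0      1      0  |  -57/5     -5    6/5 ]
Right block of [I | A^{-1}] is the inverse:
[ -31/5  -5/2  3/5 ]
[ -57/5    -5  6/5 ]
[     9     4   -1 ]

inverse = [-31/5 -5/2 3/5; -57/5 -5 6/5; 9 4 -1]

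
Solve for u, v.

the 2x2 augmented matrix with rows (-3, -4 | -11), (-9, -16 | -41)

Forward elimination on [A|b]:
R2 <- R2 - (3)*R1:  [  0  -4  -8 ]
Row echelon form:
[ -3  -4  |  -11 ]
[  0  -4  |   -8 ]
Back-substitution:
v = (-8) / -4 = 2
u = (-11 - (-4)*(2)) / -3 = 1

(1, 2)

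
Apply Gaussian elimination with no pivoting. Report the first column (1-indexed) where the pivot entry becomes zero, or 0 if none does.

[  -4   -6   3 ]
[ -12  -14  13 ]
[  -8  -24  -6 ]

first zero-pivot column = 3

Naive forward elimination:
R2 <- R2 - (3)*R1:  [ 0  4  4 ]
R3 <- R3 - (2)*R1:  [   0  -12  -12 ]
R3 <- R3 - (-3)*R2:  [ 0  0  0 ]
Matrix at this point:
[ -4  -6  3 ]
[  0   4  4 ]
[  0   0  0 ]
Pivot entry (3,3) in the last row is zero and there are no rows below to swap with -> zero pivot in column 3 (A is singular).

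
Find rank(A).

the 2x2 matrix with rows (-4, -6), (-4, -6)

Row reduction:
R2 <- R2 - (1)*R1:  [ 0  0 ]
Row echelon form:
[ -4  -6 ]
[  0   0 ]
Nonzero rows / pivot columns: 1

rank(A) = 1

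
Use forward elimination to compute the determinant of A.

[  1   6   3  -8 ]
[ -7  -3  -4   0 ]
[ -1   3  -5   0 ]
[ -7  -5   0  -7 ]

Forward elimination:
R2 <- R2 - (-7)*R1:  [   0   39   17  -56 ]
R3 <- R3 - (-1)*R1:  [  0   9  -2  -8 ]
R4 <- R4 - (-7)*R1:  [   0   37   21  -63 ]
R3 <- R3 - (3/13)*R2:  [      0       0  -77/13   64/13 ]
R4 <- R4 - (37/39)*R2:  [       0        0   190/39  -385/39 ]
R4 <- R4 - (-190/231)*R3:  [         0          0          0  -1345/231 ]
Upper-triangular form:
[ 1   6       3         -8 ]
[ 0  39      17        -56 ]
[ 0   0  -77/13      64/13 ]
[ 0   0       0  -1345/231 ]
det(A) = (-1)^0 * (1) * (39) * (-77/13) * (-1345/231) = 1345  (0 row swaps -> sign +1)

det(A) = 1345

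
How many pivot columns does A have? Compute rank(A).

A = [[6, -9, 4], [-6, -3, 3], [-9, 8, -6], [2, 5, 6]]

Row reduction:
R2 <- R2 - (-1)*R1:  [   0  -12    7 ]
R3 <- R3 - (-3/2)*R1:  [     0  -11/2      0 ]
R4 <- R4 - (1/3)*R1:  [    0     8  14/3 ]
R3 <- R3 - (11/24)*R2:  [      0       0  -77/24 ]
R4 <- R4 - (-2/3)*R2:  [    0     0  28/3 ]
R4 <- R4 - (-32/11)*R3:  [ 0  0  0 ]
Row echelon form:
[ 6   -9       4 ]
[ 0  -12       7 ]
[ 0    0  -77/24 ]
[ 0    0       0 ]
Nonzero rows / pivot columns: 3

rank(A) = 3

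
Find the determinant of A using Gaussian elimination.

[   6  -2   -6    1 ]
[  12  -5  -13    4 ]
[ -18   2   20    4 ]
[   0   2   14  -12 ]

det(A) = 216

Forward elimination:
R2 <- R2 - (2)*R1:  [  0  -1  -1   2 ]
R3 <- R3 - (-3)*R1:  [  0  -4   2   7 ]
R3 <- R3 - (4)*R2:  [  0   0   6  -1 ]
R4 <- R4 - (-2)*R2:  [  0   0  12  -8 ]
R4 <- R4 - (2)*R3:  [  0   0   0  -6 ]
Upper-triangular form:
[ 6  -2  -6   1 ]
[ 0  -1  -1   2 ]
[ 0   0   6  -1 ]
[ 0   0   0  -6 ]
det(A) = (-1)^0 * (6) * (-1) * (6) * (-6) = 216  (0 row swaps -> sign +1)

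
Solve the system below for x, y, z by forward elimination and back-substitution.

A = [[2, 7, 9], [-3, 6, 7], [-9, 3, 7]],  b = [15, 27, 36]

Forward elimination on [A|b]:
R2 <- R2 - (-3/2)*R1:  [    0  33/2  41/2  99/2 ]
R3 <- R3 - (-9/2)*R1:  [     0   69/2   95/2  207/2 ]
R3 <- R3 - (23/11)*R2:  [     0      0  51/11      0 ]
Row echelon form:
[ 2     7      9  |    15 ]
[ 0  33/2   41/2  |  99/2 ]
[ 0     0  51/11  |     0 ]
Back-substitution:
z = (0) / (51/11) = 0
y = (99/2 - (41/2)*(0)) / (33/2) = 3
x = (15 - (7)*(3) - (9)*(0)) / 2 = -3

(-3, 3, 0)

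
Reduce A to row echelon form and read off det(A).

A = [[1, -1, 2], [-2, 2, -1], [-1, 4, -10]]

det(A) = -9

Forward elimination:
R2 <- R2 - (-2)*R1:  [ 0  0  3 ]
R3 <- R3 - (-1)*R1:  [  0   3  -8 ]
R2 <-> R3   (pivot in column 2 was zero)
[ 1  -1   2 ]
[ 0   3  -8 ]
[ 0   0   3 ]
Upper-triangular form:
[ 1  -1   2 ]
[ 0   3  -8 ]
[ 0   0   3 ]
det(A) = (-1)^1 * (1) * (3) * (3) = -9  (1 row swap -> sign -1)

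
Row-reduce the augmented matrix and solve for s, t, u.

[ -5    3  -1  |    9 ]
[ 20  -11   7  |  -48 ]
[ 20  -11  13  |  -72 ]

(-1, 0, -4)

Forward elimination on [A|b]:
R2 <- R2 - (-4)*R1:  [   0    1    3  -12 ]
R3 <- R3 - (-4)*R1:  [   0    1    9  -36 ]
R3 <- R3 - (1)*R2:  [   0    0    6  -24 ]
Row echelon form:
[ -5  3  -1  |    9 ]
[  0  1   3  |  -12 ]
[  0  0   6  |  -24 ]
Back-substitution:
u = (-24) / 6 = -4
t = (-12 - (3)*(-4)) / 1 = 0
s = (9 - (3)*(0) - (-1)*(-4)) / -5 = -1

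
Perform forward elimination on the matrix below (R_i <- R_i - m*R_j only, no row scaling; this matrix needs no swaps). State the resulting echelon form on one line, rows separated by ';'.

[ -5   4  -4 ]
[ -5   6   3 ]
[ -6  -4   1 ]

REF = [-5 4 -4; 0 2 7; 0 0 183/5]

Forward elimination:
R2 <- R2 - (1)*R1:  [ 0  2  7 ]
R3 <- R3 - (6/5)*R1:  [     0  -44/5   29/5 ]
R3 <- R3 - (-22/5)*R2:  [     0      0  183/5 ]
Row echelon form:
[ -5  4     -4 ]
[  0  2      7 ]
[  0  0  183/5 ]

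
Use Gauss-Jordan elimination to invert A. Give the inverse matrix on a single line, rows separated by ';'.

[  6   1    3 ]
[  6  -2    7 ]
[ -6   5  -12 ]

Gauss-Jordan on [A | I]:
R1 <- (1/6)*R1:  [   1  1/6  1/2  |  1/6    0    0 ]
R2 <- R2 - (6)*R1:  [  0  -3   4  |  -1   1   0 ]
R3 <- R3 - (-6)*R1:  [  0   6  -9  |   1   0   1 ]
R2 <- (1/-3)*R2:  [    0     1  -4/3  |   1/3  -1/3     0 ]
R1 <- R1 - (1/6)*R2:  [     1      0  13/18  |    1/9   1/18      0 ]
R3 <- R3 - (6)*R2:  [  0   0  -1  |  -1   2   1 ]
R3 <- (1/-1)*R3:  [  0   0   1  |   1  -2  -1 ]
R1 <- R1 - (13/18)*R3:  [      1       0       0  |  -11/18     3/2   13/18 ]
R2 <- R2 - (-4/3)*R3:  [    0     1     0  |   5/3    -3  -4/3 ]
Right block of [I | A^{-1}] is the inverse:
[ -11/18  3/2  13/18 ]
[    5/3   -3   -4/3 ]
[      1   -2     -1 ]

inverse = [-11/18 3/2 13/18; 5/3 -3 -4/3; 1 -2 -1]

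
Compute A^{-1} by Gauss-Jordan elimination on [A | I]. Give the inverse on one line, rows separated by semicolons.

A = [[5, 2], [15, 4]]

inverse = [-2/5 1/5; 3/2 -1/2]

Gauss-Jordan on [A | I]:
R1 <- (1/5)*R1:  [   1  2/5  |  1/5    0 ]
R2 <- R2 - (15)*R1:  [  0  -2  |  -3   1 ]
R2 <- (1/-2)*R2:  [    0     1  |   3/2  -1/2 ]
R1 <- R1 - (2/5)*R2:  [    1     0  |  -2/5   1/5 ]
Right block of [I | A^{-1}] is the inverse:
[ -2/5   1/5 ]
[  3/2  -1/2 ]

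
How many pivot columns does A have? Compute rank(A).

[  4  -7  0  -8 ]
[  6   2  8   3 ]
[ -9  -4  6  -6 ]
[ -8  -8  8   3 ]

Row reduction:
R2 <- R2 - (3/2)*R1:  [    0  25/2     8    15 ]
R3 <- R3 - (-9/4)*R1:  [     0  -79/4      6    -24 ]
R4 <- R4 - (-2)*R1:  [   0  -22    8  -13 ]
R3 <- R3 - (-79/50)*R2:  [      0       0  466/25   -3/10 ]
R4 <- R4 - (-44/25)*R2:  [      0       0  552/25    67/5 ]
R4 <- R4 - (276/233)*R3:  [        0         0         0  3205/233 ]
Row echelon form:
[ 4    -7       0        -8 ]
[ 0  25/2       8        15 ]
[ 0     0  466/25     -3/10 ]
[ 0     0       0  3205/233 ]
Nonzero rows / pivot columns: 4

rank(A) = 4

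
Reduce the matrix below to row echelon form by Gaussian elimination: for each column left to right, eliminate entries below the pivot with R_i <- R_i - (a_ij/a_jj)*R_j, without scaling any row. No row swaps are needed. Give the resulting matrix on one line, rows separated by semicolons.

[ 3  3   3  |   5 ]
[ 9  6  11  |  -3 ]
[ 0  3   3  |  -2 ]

REF = [3 3 3 5; 0 -3 2 -18; 0 0 5 -20]

Forward elimination:
R2 <- R2 - (3)*R1:  [   0   -3    2  -18 ]
R3 <- R3 - (-1)*R2:  [   0    0    5  -20 ]
Row echelon form:
[ 3   3  3  |    5 ]
[ 0  -3  2  |  -18 ]
[ 0   0  5  |  -20 ]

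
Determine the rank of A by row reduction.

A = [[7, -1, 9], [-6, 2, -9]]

Row reduction:
R2 <- R2 - (-6/7)*R1:  [    0   8/7  -9/7 ]
Row echelon form:
[ 7   -1     9 ]
[ 0  8/7  -9/7 ]
Nonzero rows / pivot columns: 2

rank(A) = 2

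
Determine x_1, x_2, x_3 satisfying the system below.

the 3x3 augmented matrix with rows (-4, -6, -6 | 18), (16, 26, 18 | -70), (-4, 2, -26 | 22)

(0, -2, -1)

Forward elimination on [A|b]:
R2 <- R2 - (-4)*R1:  [  0   2  -6   2 ]
R3 <- R3 - (1)*R1:  [   0    8  -20    4 ]
R3 <- R3 - (4)*R2:  [  0   0   4  -4 ]
Row echelon form:
[ -4  -6  -6  |  18 ]
[  0   2  -6  |   2 ]
[  0   0   4  |  -4 ]
Back-substitution:
x_3 = (-4) / 4 = -1
x_2 = (2 - (-6)*(-1)) / 2 = -2
x_1 = (18 - (-6)*(-2) - (-6)*(-1)) / -4 = 0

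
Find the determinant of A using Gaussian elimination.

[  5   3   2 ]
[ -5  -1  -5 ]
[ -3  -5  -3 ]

Forward elimination:
R2 <- R2 - (-1)*R1:  [  0   2  -3 ]
R3 <- R3 - (-3/5)*R1:  [     0  -16/5   -9/5 ]
R3 <- R3 - (-8/5)*R2:  [     0      0  -33/5 ]
Upper-triangular form:
[ 5  3      2 ]
[ 0  2     -3 ]
[ 0  0  -33/5 ]
det(A) = (-1)^0 * (5) * (2) * (-33/5) = -66  (0 row swaps -> sign +1)

det(A) = -66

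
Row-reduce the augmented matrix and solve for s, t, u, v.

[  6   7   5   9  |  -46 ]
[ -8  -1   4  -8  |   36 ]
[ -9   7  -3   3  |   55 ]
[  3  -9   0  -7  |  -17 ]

(-3, 4, -4, -4)

Forward elimination on [A|b]:
R2 <- R2 - (-4/3)*R1:  [     0   25/3   32/3      4  -76/3 ]
R3 <- R3 - (-3/2)*R1:  [    0  35/2   9/2  33/2   -14 ]
R4 <- R4 - (1/2)*R1:  [     0  -25/2   -5/2  -23/2      6 ]
R3 <- R3 - (21/10)*R2:  [       0        0  -179/10    81/10    196/5 ]
R4 <- R4 - (-3/2)*R2:  [     0      0   27/2  -11/2    -32 ]
R4 <- R4 - (-135/179)*R3:  [        0         0         0   109/179  -436/179 ]
Row echelon form:
[ 6     7        5        9  |       -46 ]
[ 0  25/3     32/3        4  |     -76/3 ]
[ 0     0  -179/10    81/10  |     196/5 ]
[ 0     0        0  109/179  |  -436/179 ]
Back-substitution:
v = (-436/179) / (109/179) = -4
u = (196/5 - (81/10)*(-4)) / (-179/10) = -4
t = (-76/3 - (32/3)*(-4) - (4)*(-4)) / (25/3) = 4
s = (-46 - (7)*(4) - (5)*(-4) - (9)*(-4)) / 6 = -3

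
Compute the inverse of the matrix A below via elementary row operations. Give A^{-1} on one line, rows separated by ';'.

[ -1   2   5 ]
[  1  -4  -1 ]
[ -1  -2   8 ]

Gauss-Jordan on [A | I]:
R1 <- (1/-1)*R1:  [  1  -2  -5  |  -1   0   0 ]
R2 <- R2 - (1)*R1:  [  0  -2   4  |   1   1   0 ]
R3 <- R3 - (-1)*R1:  [  0  -4   3  |  -1   0   1 ]
R2 <- (1/-2)*R2:  [    0     1    -2  |  -1/2  -1/2     0 ]
R1 <- R1 - (-2)*R2:  [  1   0  -9  |  -2  -1   0 ]
R3 <- R3 - (-4)*R2:  [  0   0  -5  |  -3  -2   1 ]
R3 <- (1/-5)*R3:  [    0     0     1  |   3/5   2/5  -1/5 ]
R1 <- R1 - (-9)*R3:  [    1     0     0  |  17/5  13/5  -9/5 ]
R2 <- R2 - (-2)*R3:  [    0     1     0  |  7/10  3/10  -2/5 ]
Right block of [I | A^{-1}] is the inverse:
[ 17/5  13/5  -9/5 ]
[ 7/10  3/10  -2/5 ]
[  3/5   2/5  -1/5 ]

inverse = [17/5 13/5 -9/5; 7/10 3/10 -2/5; 3/5 2/5 -1/5]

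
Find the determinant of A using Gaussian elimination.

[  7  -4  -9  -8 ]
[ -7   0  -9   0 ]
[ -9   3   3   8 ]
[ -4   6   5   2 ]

Forward elimination:
R2 <- R2 - (-1)*R1:  [   0   -4  -18   -8 ]
R3 <- R3 - (-9/7)*R1:  [     0  -15/7  -60/7  -16/7 ]
R4 <- R4 - (-4/7)*R1:  [     0   26/7   -1/7  -18/7 ]
R3 <- R3 - (15/28)*R2:  [     0      0  15/14      2 ]
R4 <- R4 - (-13/14)*R2:  [      0       0  -118/7     -10 ]
R4 <- R4 - (-236/15)*R3:  [      0       0       0  322/15 ]
Upper-triangular form:
[ 7  -4     -9      -8 ]
[ 0  -4    -18      -8 ]
[ 0   0  15/14       2 ]
[ 0   0      0  322/15 ]
det(A) = (-1)^0 * (7) * (-4) * (15/14) * (322/15) = -644  (0 row swaps -> sign +1)

det(A) = -644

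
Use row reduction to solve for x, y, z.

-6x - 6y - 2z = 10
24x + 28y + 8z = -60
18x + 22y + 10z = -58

(4, -5, -2)

Forward elimination on [A|b]:
R2 <- R2 - (-4)*R1:  [   0    4    0  -20 ]
R3 <- R3 - (-3)*R1:  [   0    4    4  -28 ]
R3 <- R3 - (1)*R2:  [  0   0   4  -8 ]
Row echelon form:
[ -6  -6  -2  |   10 ]
[  0   4   0  |  -20 ]
[  0   0   4  |   -8 ]
Back-substitution:
z = (-8) / 4 = -2
y = (-20) / 4 = -5
x = (10 - (-6)*(-5) - (-2)*(-2)) / -6 = 4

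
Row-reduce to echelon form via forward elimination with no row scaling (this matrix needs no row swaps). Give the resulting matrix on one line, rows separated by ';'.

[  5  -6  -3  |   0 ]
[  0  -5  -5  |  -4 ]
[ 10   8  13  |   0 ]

Forward elimination:
R3 <- R3 - (2)*R1:  [  0  20  19   0 ]
R3 <- R3 - (-4)*R2:  [   0    0   -1  -16 ]
Row echelon form:
[ 5  -6  -3  |    0 ]
[ 0  -5  -5  |   -4 ]
[ 0   0  -1  |  -16 ]

REF = [5 -6 -3 0; 0 -5 -5 -4; 0 0 -1 -16]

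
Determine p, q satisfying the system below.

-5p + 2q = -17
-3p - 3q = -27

Forward elimination on [A|b]:
R2 <- R2 - (3/5)*R1:  [     0  -21/5  -84/5 ]
Row echelon form:
[ -5      2  |    -17 ]
[  0  -21/5  |  -84/5 ]
Back-substitution:
q = (-84/5) / (-21/5) = 4
p = (-17 - (2)*(4)) / -5 = 5

(5, 4)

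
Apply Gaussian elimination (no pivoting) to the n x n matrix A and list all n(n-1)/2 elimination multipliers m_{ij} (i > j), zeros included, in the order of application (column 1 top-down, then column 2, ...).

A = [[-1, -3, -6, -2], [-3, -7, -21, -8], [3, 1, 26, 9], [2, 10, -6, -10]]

multipliers: 3, -3, -2, -4, 2, 3

Forward elimination:
R2 <- R2 - (3)*R1:  [  0   2  -3  -2 ]
R3 <- R3 - (-3)*R1:  [  0  -8   8   3 ]
R4 <- R4 - (-2)*R1:  [   0    4  -18  -14 ]
R3 <- R3 - (-4)*R2:  [  0   0  -4  -5 ]
R4 <- R4 - (2)*R2:  [   0    0  -12  -10 ]
R4 <- R4 - (3)*R3:  [ 0  0  0  5 ]
Multipliers (in order of application): m_{21} = 3, m_{31} = -3, m_{41} = -2, m_{32} = -4, m_{42} = 2, m_{43} = 3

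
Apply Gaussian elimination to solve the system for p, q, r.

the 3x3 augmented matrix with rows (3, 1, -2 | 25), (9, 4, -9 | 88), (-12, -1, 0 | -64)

(5, 4, -3)

Forward elimination on [A|b]:
R2 <- R2 - (3)*R1:  [  0   1  -3  13 ]
R3 <- R3 - (-4)*R1:  [  0   3  -8  36 ]
R3 <- R3 - (3)*R2:  [  0   0   1  -3 ]
Row echelon form:
[ 3  1  -2  |  25 ]
[ 0  1  -3  |  13 ]
[ 0  0   1  |  -3 ]
Back-substitution:
r = (-3) / 1 = -3
q = (13 - (-3)*(-3)) / 1 = 4
p = (25 - (1)*(4) - (-2)*(-3)) / 3 = 5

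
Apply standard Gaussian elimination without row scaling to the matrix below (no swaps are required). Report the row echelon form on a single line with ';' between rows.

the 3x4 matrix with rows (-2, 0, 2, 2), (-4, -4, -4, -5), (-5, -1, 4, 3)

Forward elimination:
R2 <- R2 - (2)*R1:  [  0  -4  -8  -9 ]
R3 <- R3 - (5/2)*R1:  [  0  -1  -1  -2 ]
R3 <- R3 - (1/4)*R2:  [   0    0    1  1/4 ]
Row echelon form:
[ -2   0   2    2 ]
[  0  -4  -8   -9 ]
[  0   0   1  1/4 ]

REF = [-2 0 2 2; 0 -4 -8 -9; 0 0 1 1/4]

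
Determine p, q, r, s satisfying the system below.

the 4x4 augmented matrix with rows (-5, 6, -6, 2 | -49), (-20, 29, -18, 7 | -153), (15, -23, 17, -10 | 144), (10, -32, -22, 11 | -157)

(5, 2, 5, -3)

Forward elimination on [A|b]:
R2 <- R2 - (4)*R1:  [  0   5   6  -1  43 ]
R3 <- R3 - (-3)*R1:  [  0  -5  -1  -4  -3 ]
R4 <- R4 - (-2)*R1:  [    0   -20   -34    15  -255 ]
R3 <- R3 - (-1)*R2:  [  0   0   5  -5  40 ]
R4 <- R4 - (-4)*R2:  [   0    0  -10   11  -83 ]
R4 <- R4 - (-2)*R3:  [  0   0   0   1  -3 ]
Row echelon form:
[ -5  6  -6   2  |  -49 ]
[  0  5   6  -1  |   43 ]
[  0  0   5  -5  |   40 ]
[  0  0   0   1  |   -3 ]
Back-substitution:
s = (-3) / 1 = -3
r = (40 - (-5)*(-3)) / 5 = 5
q = (43 - (6)*(5) - (-1)*(-3)) / 5 = 2
p = (-49 - (6)*(2) - (-6)*(5) - (2)*(-3)) / -5 = 5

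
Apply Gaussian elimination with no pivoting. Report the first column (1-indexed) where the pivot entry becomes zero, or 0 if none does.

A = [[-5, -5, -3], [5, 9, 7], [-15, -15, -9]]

first zero-pivot column = 3

Naive forward elimination:
R2 <- R2 - (-1)*R1:  [ 0  4  4 ]
R3 <- R3 - (3)*R1:  [ 0  0  0 ]
Matrix at this point:
[ -5  -5  -3 ]
[  0   4   4 ]
[  0   0   0 ]
Pivot entry (3,3) in the last row is zero and there are no rows below to swap with -> zero pivot in column 3 (A is singular).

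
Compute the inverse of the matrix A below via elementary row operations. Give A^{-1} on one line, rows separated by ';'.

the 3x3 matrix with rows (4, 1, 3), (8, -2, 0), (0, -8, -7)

Gauss-Jordan on [A | I]:
R1 <- (1/4)*R1:  [   1  1/4  3/4  |  1/4    0    0 ]
R2 <- R2 - (8)*R1:  [  0  -4  -6  |  -2   1   0 ]
R2 <- (1/-4)*R2:  [    0     1   3/2  |   1/2  -1/4     0 ]
R1 <- R1 - (1/4)*R2:  [    1     0   3/8  |   1/8  1/16     0 ]
R3 <- R3 - (-8)*R2:  [  0   0   5  |   4  -2   1 ]
R3 <- (1/5)*R3:  [    0     0     1  |   4/5  -2/5   1/5 ]
R1 <- R1 - (3/8)*R3:  [     1      0      0  |  -7/40  17/80  -3/40 ]
R2 <- R2 - (3/2)*R3:  [     0      1      0  |  -7/10   7/20  -3/10 ]
Right block of [I | A^{-1}] is the inverse:
[ -7/40  17/80  -3/40 ]
[ -7/10   7/20  -3/10 ]
[   4/5   -2/5    1/5 ]

inverse = [-7/40 17/80 -3/40; -7/10 7/20 -3/10; 4/5 -2/5 1/5]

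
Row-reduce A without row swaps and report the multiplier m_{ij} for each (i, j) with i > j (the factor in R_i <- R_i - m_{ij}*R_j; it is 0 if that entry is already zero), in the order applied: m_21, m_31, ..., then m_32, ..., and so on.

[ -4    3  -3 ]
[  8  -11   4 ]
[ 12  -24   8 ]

multipliers: -2, -3, 3

Forward elimination:
R2 <- R2 - (-2)*R1:  [  0  -5  -2 ]
R3 <- R3 - (-3)*R1:  [   0  -15   -1 ]
R3 <- R3 - (3)*R2:  [ 0  0  5 ]
Multipliers (in order of application): m_{21} = -2, m_{31} = -3, m_{32} = 3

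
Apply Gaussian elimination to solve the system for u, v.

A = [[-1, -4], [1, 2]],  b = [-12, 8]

Forward elimination on [A|b]:
R2 <- R2 - (-1)*R1:  [  0  -2  -4 ]
Row echelon form:
[ -1  -4  |  -12 ]
[  0  -2  |   -4 ]
Back-substitution:
v = (-4) / -2 = 2
u = (-12 - (-4)*(2)) / -1 = 4

(4, 2)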